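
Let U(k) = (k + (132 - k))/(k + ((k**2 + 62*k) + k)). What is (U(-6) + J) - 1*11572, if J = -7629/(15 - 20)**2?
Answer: -8611216/725 ≈ -11878.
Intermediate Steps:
U(k) = 132/(k**2 + 64*k) (U(k) = 132/(k + (k**2 + 63*k)) = 132/(k**2 + 64*k))
J = -7629/25 (J = -7629/((-5)**2) = -7629/25 ≈ -305.16)
(U(-6) + J) - 1*11572 = (132/(-6*(64 - 6)) - 7629/25) - 1*11572 = (132*(-1/6)/58 - 7629/25) - 11572 = (132*(-1/6)*(1/58) - 7629/25) - 11572 = (-11/29 - 7629/25) - 11572 = -221516/725 - 11572 = -8611216/725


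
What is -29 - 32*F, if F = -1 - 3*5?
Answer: 483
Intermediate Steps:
F = -16 (F = -1 - 15 = -16)
-29 - 32*F = -29 - 32*(-16) = -29 + 512 = 483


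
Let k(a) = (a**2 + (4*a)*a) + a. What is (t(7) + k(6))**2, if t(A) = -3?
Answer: 33489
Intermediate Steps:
k(a) = a + 5*a**2 (k(a) = (a**2 + 4*a**2) + a = 5*a**2 + a = a + 5*a**2)
(t(7) + k(6))**2 = (-3 + 6*(1 + 5*6))**2 = (-3 + 6*(1 + 30))**2 = (-3 + 6*31)**2 = (-3 + 186)**2 = 183**2 = 33489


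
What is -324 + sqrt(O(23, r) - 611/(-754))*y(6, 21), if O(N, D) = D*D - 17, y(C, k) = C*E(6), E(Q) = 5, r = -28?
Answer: -324 + 15*sqrt(2582914)/29 ≈ 507.28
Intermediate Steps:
y(C, k) = 5*C (y(C, k) = C*5 = 5*C)
O(N, D) = -17 + D**2 (O(N, D) = D**2 - 17 = -17 + D**2)
-324 + sqrt(O(23, r) - 611/(-754))*y(6, 21) = -324 + sqrt((-17 + (-28)**2) - 611/(-754))*(5*6) = -324 + sqrt((-17 + 784) - 611*(-1/754))*30 = -324 + sqrt(767 + 47/58)*30 = -324 + sqrt(44533/58)*30 = -324 + (sqrt(2582914)/58)*30 = -324 + 15*sqrt(2582914)/29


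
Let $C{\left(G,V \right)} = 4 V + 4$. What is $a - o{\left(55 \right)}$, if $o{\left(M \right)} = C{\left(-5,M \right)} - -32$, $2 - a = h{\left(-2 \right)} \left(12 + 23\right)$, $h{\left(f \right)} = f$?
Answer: $-184$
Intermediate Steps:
$C{\left(G,V \right)} = 4 + 4 V$
$a = 72$ ($a = 2 - - 2 \left(12 + 23\right) = 2 - \left(-2\right) 35 = 2 - -70 = 2 + 70 = 72$)
$o{\left(M \right)} = 36 + 4 M$ ($o{\left(M \right)} = \left(4 + 4 M\right) - -32 = \left(4 + 4 M\right) + 32 = 36 + 4 M$)
$a - o{\left(55 \right)} = 72 - \left(36 + 4 \cdot 55\right) = 72 - \left(36 + 220\right) = 72 - 256 = -184$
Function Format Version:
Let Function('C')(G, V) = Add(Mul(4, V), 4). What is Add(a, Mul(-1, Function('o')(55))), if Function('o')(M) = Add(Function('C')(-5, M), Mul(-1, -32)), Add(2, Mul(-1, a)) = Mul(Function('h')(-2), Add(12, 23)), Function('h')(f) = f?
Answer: -184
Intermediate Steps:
Function('C')(G, V) = Add(4, Mul(4, V))
a = 72 (a = Add(2, Mul(-1, Mul(-2, Add(12, 23)))) = Add(2, Mul(-1, Mul(-2, 35))) = Add(2, Mul(-1, -70)) = Add(2, 70) = 72)
Function('o')(M) = Add(36, Mul(4, M)) (Function('o')(M) = Add(Add(4, Mul(4, M)), Mul(-1, -32)) = Add(Add(4, Mul(4, M)), 32) = Add(36, Mul(4, M)))
Add(a, Mul(-1, Function('o')(55))) = Add(72, Mul(-1, Add(36, Mul(4, 55)))) = Add(72, Mul(-1, Add(36, 220))) = Add(72, Mul(-1, 256)) = Add(72, -256) = -184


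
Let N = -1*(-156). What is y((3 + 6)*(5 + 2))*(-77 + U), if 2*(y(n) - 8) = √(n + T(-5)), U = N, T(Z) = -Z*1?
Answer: 632 + 79*√17 ≈ 957.73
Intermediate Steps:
N = 156
T(Z) = -Z
U = 156
y(n) = 8 + √(5 + n)/2 (y(n) = 8 + √(n - 1*(-5))/2 = 8 + √(n + 5)/2 = 8 + √(5 + n)/2)
y((3 + 6)*(5 + 2))*(-77 + U) = (8 + √(5 + (3 + 6)*(5 + 2))/2)*(-77 + 156) = (8 + √(5 + 9*7)/2)*79 = (8 + √(5 + 63)/2)*79 = (8 + √68/2)*79 = (8 + (2*√17)/2)*79 = (8 + √17)*79 = 632 + 79*√17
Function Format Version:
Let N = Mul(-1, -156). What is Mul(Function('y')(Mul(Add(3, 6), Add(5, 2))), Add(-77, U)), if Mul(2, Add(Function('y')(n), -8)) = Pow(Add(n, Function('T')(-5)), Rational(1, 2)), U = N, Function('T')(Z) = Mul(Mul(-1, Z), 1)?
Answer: Add(632, Mul(79, Pow(17, Rational(1, 2)))) ≈ 957.73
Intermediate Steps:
N = 156
Function('T')(Z) = Mul(-1, Z)
U = 156
Function('y')(n) = Add(8, Mul(Rational(1, 2), Pow(Add(5, n), Rational(1, 2)))) (Function('y')(n) = Add(8, Mul(Rational(1, 2), Pow(Add(n, Mul(-1, -5)), Rational(1, 2)))) = Add(8, Mul(Rational(1, 2), Pow(Add(n, 5), Rational(1, 2)))) = Add(8, Mul(Rational(1, 2), Pow(Add(5, n), Rational(1, 2)))))
Mul(Function('y')(Mul(Add(3, 6), Add(5, 2))), Add(-77, U)) = Mul(Add(8, Mul(Rational(1, 2), Pow(Add(5, Mul(Add(3, 6), Add(5, 2))), Rational(1, 2)))), Add(-77, 156)) = Mul(Add(8, Mul(Rational(1, 2), Pow(Add(5, Mul(9, 7)), Rational(1, 2)))), 79) = Mul(Add(8, Mul(Rational(1, 2), Pow(Add(5, 63), Rational(1, 2)))), 79) = Mul(Add(8, Mul(Rational(1, 2), Pow(68, Rational(1, 2)))), 79) = Mul(Add(8, Mul(Rational(1, 2), Mul(2, Pow(17, Rational(1, 2))))), 79) = Mul(Add(8, Pow(17, Rational(1, 2))), 79) = Add(632, Mul(79, Pow(17, Rational(1, 2))))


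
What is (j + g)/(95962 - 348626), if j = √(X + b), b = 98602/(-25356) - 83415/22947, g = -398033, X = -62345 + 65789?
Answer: 398033/252664 - √32316487772656811838/24501844294608 ≈ 1.5751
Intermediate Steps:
X = 3444
b = -729615139/96974022 (b = 98602*(-1/25356) - 83415*1/22947 = -49301/12678 - 27805/7649 = -729615139/96974022 ≈ -7.5238)
j = √32316487772656811838/96974022 (j = √(3444 - 729615139/96974022) = √(333248916629/96974022) = √32316487772656811838/96974022 ≈ 58.621)
(j + g)/(95962 - 348626) = (√32316487772656811838/96974022 - 398033)/(95962 - 348626) = (-398033 + √32316487772656811838/96974022)/(-252664) = (-398033 + √32316487772656811838/96974022)*(-1/252664) = 398033/252664 - √32316487772656811838/24501844294608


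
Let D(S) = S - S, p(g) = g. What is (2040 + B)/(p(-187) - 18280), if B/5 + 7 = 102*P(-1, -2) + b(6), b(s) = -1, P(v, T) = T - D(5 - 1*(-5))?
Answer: -980/18467 ≈ -0.053068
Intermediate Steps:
D(S) = 0
P(v, T) = T (P(v, T) = T - 1*0 = T + 0 = T)
B = -1060 (B = -35 + 5*(102*(-2) - 1) = -35 + 5*(-204 - 1) = -35 + 5*(-205) = -35 - 1025 = -1060)
(2040 + B)/(p(-187) - 18280) = (2040 - 1060)/(-187 - 18280) = 980/(-18467) = 980*(-1/18467) = -980/18467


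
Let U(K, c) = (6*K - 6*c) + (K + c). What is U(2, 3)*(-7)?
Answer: 7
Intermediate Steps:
U(K, c) = -5*c + 7*K (U(K, c) = (-6*c + 6*K) + (K + c) = -5*c + 7*K)
U(2, 3)*(-7) = (-5*3 + 7*2)*(-7) = (-15 + 14)*(-7) = -1*(-7) = 7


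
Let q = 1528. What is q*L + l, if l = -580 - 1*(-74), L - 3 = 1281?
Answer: 1961446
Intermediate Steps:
L = 1284 (L = 3 + 1281 = 1284)
l = -506 (l = -580 + 74 = -506)
q*L + l = 1528*1284 - 506 = 1961952 - 506 = 1961446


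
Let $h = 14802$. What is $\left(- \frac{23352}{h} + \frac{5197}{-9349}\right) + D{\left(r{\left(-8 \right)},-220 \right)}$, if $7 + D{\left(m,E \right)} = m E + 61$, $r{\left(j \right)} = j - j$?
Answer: $\frac{1196247775}{23063983} \approx 51.866$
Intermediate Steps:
$r{\left(j \right)} = 0$
$D{\left(m,E \right)} = 54 + E m$ ($D{\left(m,E \right)} = -7 + \left(m E + 61\right) = -7 + \left(E m + 61\right) = -7 + \left(61 + E m\right) = 54 + E m$)
$\left(- \frac{23352}{h} + \frac{5197}{-9349}\right) + D{\left(r{\left(-8 \right)},-220 \right)} = \left(- \frac{23352}{14802} + \frac{5197}{-9349}\right) + \left(54 - 0\right) = \left(\left(-23352\right) \frac{1}{14802} + 5197 \left(- \frac{1}{9349}\right)\right) + \left(54 + 0\right) = \left(- \frac{3892}{2467} - \frac{5197}{9349}\right) + 54 = - \frac{49207307}{23063983} + 54 = \frac{1196247775}{23063983}$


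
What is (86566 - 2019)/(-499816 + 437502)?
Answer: -84547/62314 ≈ -1.3568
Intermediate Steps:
(86566 - 2019)/(-499816 + 437502) = 84547/(-62314) = 84547*(-1/62314) = -84547/62314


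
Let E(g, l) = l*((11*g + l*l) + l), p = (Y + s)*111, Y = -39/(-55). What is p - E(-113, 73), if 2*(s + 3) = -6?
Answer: -16730686/55 ≈ -3.0419e+5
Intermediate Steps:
s = -6 (s = -3 + (1/2)*(-6) = -3 - 3 = -6)
Y = 39/55 (Y = -39*(-1/55) = 39/55 ≈ 0.70909)
p = -32301/55 (p = (39/55 - 6)*111 = -291/55*111 = -32301/55 ≈ -587.29)
E(g, l) = l*(l + l**2 + 11*g) (E(g, l) = l*((11*g + l**2) + l) = l*((l**2 + 11*g) + l) = l*(l + l**2 + 11*g))
p - E(-113, 73) = -32301/55 - 73*(73 + 73**2 + 11*(-113)) = -32301/55 - 73*(73 + 5329 - 1243) = -32301/55 - 73*4159 = -32301/55 - 1*303607 = -32301/55 - 303607 = -16730686/55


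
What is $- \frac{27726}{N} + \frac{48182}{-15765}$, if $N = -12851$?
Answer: $- \frac{182086492}{202596015} \approx -0.89877$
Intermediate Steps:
$- \frac{27726}{N} + \frac{48182}{-15765} = - \frac{27726}{-12851} + \frac{48182}{-15765} = \left(-27726\right) \left(- \frac{1}{12851}\right) + 48182 \left(- \frac{1}{15765}\right) = \frac{27726}{12851} - \frac{48182}{15765} = - \frac{182086492}{202596015}$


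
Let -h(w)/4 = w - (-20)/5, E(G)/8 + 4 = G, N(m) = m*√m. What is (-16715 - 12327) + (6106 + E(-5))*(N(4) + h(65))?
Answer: -1646154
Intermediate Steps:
N(m) = m^(3/2)
E(G) = -32 + 8*G
h(w) = -16 - 4*w (h(w) = -4*(w - (-20)/5) = -4*(w - 5*(-⅘)) = -4*(w + 4) = -4*(4 + w) = -16 - 4*w)
(-16715 - 12327) + (6106 + E(-5))*(N(4) + h(65)) = (-16715 - 12327) + (6106 + (-32 + 8*(-5)))*(4^(3/2) + (-16 - 4*65)) = -29042 + (6106 + (-32 - 40))*(8 + (-16 - 260)) = -29042 + (6106 - 72)*(8 - 276) = -29042 + 6034*(-268) = -29042 - 1617112 = -1646154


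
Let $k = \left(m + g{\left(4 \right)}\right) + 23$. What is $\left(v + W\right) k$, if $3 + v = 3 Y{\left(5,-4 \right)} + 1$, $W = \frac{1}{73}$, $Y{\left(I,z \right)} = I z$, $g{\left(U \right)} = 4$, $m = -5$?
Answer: $- \frac{99550}{73} \approx -1363.7$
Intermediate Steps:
$k = 22$ ($k = \left(-5 + 4\right) + 23 = -1 + 23 = 22$)
$W = \frac{1}{73} \approx 0.013699$
$v = -62$ ($v = -3 + \left(3 \cdot 5 \left(-4\right) + 1\right) = -3 + \left(3 \left(-20\right) + 1\right) = -3 + \left(-60 + 1\right) = -3 - 59 = -62$)
$\left(v + W\right) k = \left(-62 + \frac{1}{73}\right) 22 = \left(- \frac{4525}{73}\right) 22 = - \frac{99550}{73}$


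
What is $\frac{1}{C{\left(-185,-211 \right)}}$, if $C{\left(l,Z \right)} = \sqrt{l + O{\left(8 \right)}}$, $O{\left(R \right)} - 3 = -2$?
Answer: $- \frac{i \sqrt{46}}{92} \approx - 0.073721 i$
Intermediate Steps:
$O{\left(R \right)} = 1$ ($O{\left(R \right)} = 3 - 2 = 1$)
$C{\left(l,Z \right)} = \sqrt{1 + l}$ ($C{\left(l,Z \right)} = \sqrt{l + 1} = \sqrt{1 + l}$)
$\frac{1}{C{\left(-185,-211 \right)}} = \frac{1}{\sqrt{1 - 185}} = \frac{1}{\sqrt{-184}} = \frac{1}{2 i \sqrt{46}} = - \frac{i \sqrt{46}}{92}$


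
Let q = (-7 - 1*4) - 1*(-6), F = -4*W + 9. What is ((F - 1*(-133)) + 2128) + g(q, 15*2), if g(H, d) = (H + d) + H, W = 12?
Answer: 2242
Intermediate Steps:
F = -39 (F = -4*12 + 9 = -48 + 9 = -39)
q = -5 (q = (-7 - 4) + 6 = -11 + 6 = -5)
g(H, d) = d + 2*H
((F - 1*(-133)) + 2128) + g(q, 15*2) = ((-39 - 1*(-133)) + 2128) + (15*2 + 2*(-5)) = ((-39 + 133) + 2128) + (30 - 10) = (94 + 2128) + 20 = 2222 + 20 = 2242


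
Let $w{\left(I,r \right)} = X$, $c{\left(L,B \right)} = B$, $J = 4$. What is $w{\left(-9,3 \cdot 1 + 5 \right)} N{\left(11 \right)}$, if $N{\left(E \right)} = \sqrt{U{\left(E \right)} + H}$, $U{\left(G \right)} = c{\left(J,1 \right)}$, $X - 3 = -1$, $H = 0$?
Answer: $2$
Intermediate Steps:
$X = 2$ ($X = 3 - 1 = 2$)
$U{\left(G \right)} = 1$
$w{\left(I,r \right)} = 2$
$N{\left(E \right)} = 1$ ($N{\left(E \right)} = \sqrt{1 + 0} = \sqrt{1} = 1$)
$w{\left(-9,3 \cdot 1 + 5 \right)} N{\left(11 \right)} = 2 \cdot 1 = 2$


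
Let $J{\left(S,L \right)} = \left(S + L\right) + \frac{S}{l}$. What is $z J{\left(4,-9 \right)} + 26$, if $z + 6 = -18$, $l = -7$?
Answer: $\frac{1118}{7} \approx 159.71$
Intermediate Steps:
$z = -24$ ($z = -6 - 18 = -24$)
$J{\left(S,L \right)} = L + \frac{6 S}{7}$ ($J{\left(S,L \right)} = \left(S + L\right) + \frac{S}{-7} = \left(L + S\right) + S \left(- \frac{1}{7}\right) = \left(L + S\right) - \frac{S}{7} = L + \frac{6 S}{7}$)
$z J{\left(4,-9 \right)} + 26 = - 24 \left(-9 + \frac{6}{7} \cdot 4\right) + 26 = - 24 \left(-9 + \frac{24}{7}\right) + 26 = \left(-24\right) \left(- \frac{39}{7}\right) + 26 = \frac{936}{7} + 26 = \frac{1118}{7}$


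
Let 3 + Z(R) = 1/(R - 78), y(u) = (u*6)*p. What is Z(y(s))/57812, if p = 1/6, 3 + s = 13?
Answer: -205/3931216 ≈ -5.2147e-5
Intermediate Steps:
s = 10 (s = -3 + 13 = 10)
p = 1/6 ≈ 0.16667
y(u) = u (y(u) = (u*6)*(1/6) = (6*u)*(1/6) = u)
Z(R) = -3 + 1/(-78 + R) (Z(R) = -3 + 1/(R - 78) = -3 + 1/(-78 + R))
Z(y(s))/57812 = ((235 - 3*10)/(-78 + 10))/57812 = ((235 - 30)/(-68))*(1/57812) = -1/68*205*(1/57812) = -205/68*1/57812 = -205/3931216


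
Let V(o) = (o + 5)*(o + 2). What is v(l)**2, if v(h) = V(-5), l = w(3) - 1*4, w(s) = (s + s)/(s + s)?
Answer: 0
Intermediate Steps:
w(s) = 1 (w(s) = (2*s)/((2*s)) = (2*s)*(1/(2*s)) = 1)
l = -3 (l = 1 - 1*4 = 1 - 4 = -3)
V(o) = (2 + o)*(5 + o) (V(o) = (5 + o)*(2 + o) = (2 + o)*(5 + o))
v(h) = 0 (v(h) = 10 + (-5)**2 + 7*(-5) = 10 + 25 - 35 = 0)
v(l)**2 = 0**2 = 0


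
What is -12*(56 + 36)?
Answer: -1104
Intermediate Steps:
-12*(56 + 36) = -12*92 = -1104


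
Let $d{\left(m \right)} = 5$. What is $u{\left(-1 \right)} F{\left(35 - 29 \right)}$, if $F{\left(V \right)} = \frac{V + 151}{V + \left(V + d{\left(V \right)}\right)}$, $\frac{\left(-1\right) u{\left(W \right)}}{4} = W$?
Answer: $\frac{628}{17} \approx 36.941$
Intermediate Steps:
$u{\left(W \right)} = - 4 W$
$F{\left(V \right)} = \frac{151 + V}{5 + 2 V}$ ($F{\left(V \right)} = \frac{V + 151}{V + \left(V + 5\right)} = \frac{151 + V}{V + \left(5 + V\right)} = \frac{151 + V}{5 + 2 V}$)
$u{\left(-1 \right)} F{\left(35 - 29 \right)} = \left(-4\right) \left(-1\right) \frac{151 + \left(35 - 29\right)}{5 + 2 \left(35 - 29\right)} = 4 \frac{151 + \left(35 - 29\right)}{5 + 2 \left(35 - 29\right)} = 4 \frac{151 + 6}{5 + 2 \cdot 6} = 4 \frac{1}{5 + 12} \cdot 157 = 4 \cdot \frac{1}{17} \cdot 157 = 4 \cdot \frac{157}{17} = \frac{628}{17}$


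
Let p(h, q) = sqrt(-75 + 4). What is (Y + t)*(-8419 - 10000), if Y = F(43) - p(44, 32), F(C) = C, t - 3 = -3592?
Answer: 65313774 + 18419*I*sqrt(71) ≈ 6.5314e+7 + 1.552e+5*I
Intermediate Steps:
t = -3589 (t = 3 - 3592 = -3589)
p(h, q) = I*sqrt(71) (p(h, q) = sqrt(-71) = I*sqrt(71))
Y = 43 - I*sqrt(71) ≈ 43.0 - 8.4261*I
(Y + t)*(-8419 - 10000) = ((43 - I*sqrt(71)) - 3589)*(-8419 - 10000) = (-3546 - I*sqrt(71))*(-18419) = 65313774 + 18419*I*sqrt(71)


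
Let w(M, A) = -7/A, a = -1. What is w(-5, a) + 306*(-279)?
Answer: -85367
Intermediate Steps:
w(-5, a) + 306*(-279) = -7/(-1) + 306*(-279) = -7*(-1) - 85374 = 7 - 85374 = -85367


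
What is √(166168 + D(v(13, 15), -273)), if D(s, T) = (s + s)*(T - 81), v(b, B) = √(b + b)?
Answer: 2*√(41542 - 177*√26) ≈ 403.18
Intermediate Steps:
v(b, B) = √2*√b (v(b, B) = √(2*b) = √2*√b)
D(s, T) = 2*s*(-81 + T) (D(s, T) = (2*s)*(-81 + T) = 2*s*(-81 + T))
√(166168 + D(v(13, 15), -273)) = √(166168 + 2*(√2*√13)*(-81 - 273)) = √(166168 + 2*√26*(-354)) = √(166168 - 708*√26)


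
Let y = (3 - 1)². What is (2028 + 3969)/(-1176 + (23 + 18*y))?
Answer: -5997/1081 ≈ -5.5476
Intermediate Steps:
y = 4 (y = 2² = 4)
(2028 + 3969)/(-1176 + (23 + 18*y)) = (2028 + 3969)/(-1176 + (23 + 18*4)) = 5997/(-1176 + (23 + 72)) = 5997/(-1176 + 95) = 5997/(-1081) = 5997*(-1/1081) = -5997/1081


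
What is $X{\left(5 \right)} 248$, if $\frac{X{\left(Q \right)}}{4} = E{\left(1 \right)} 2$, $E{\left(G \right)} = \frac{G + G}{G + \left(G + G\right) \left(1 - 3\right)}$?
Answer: $- \frac{3968}{3} \approx -1322.7$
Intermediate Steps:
$E{\left(G \right)} = - \frac{2}{3}$ ($E{\left(G \right)} = \frac{2 G}{G + 2 G \left(-2\right)} = \frac{2 G}{G - 4 G} = \frac{2 G}{\left(-3\right) G} = 2 G \left(- \frac{1}{3 G}\right) = - \frac{2}{3}$)
$X{\left(Q \right)} = - \frac{16}{3}$ ($X{\left(Q \right)} = 4 \left(\left(- \frac{2}{3}\right) 2\right) = 4 \left(- \frac{4}{3}\right) = - \frac{16}{3}$)
$X{\left(5 \right)} 248 = \left(- \frac{16}{3}\right) 248 = - \frac{3968}{3}$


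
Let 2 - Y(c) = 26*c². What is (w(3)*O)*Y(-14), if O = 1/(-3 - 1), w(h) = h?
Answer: 7641/2 ≈ 3820.5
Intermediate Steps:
O = -¼ (O = 1/(-4) = -¼ ≈ -0.25000)
Y(c) = 2 - 26*c²
(w(3)*O)*Y(-14) = (3*(-¼))*(2 - 26*(-14)²) = -3*(2 - 26*196)/4 = -3*(2 - 5096)/4 = -¾*(-5094) = 7641/2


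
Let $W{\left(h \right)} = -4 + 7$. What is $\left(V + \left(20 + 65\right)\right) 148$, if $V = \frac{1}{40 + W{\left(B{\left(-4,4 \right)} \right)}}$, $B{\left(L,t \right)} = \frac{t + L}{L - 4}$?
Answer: $\frac{541088}{43} \approx 12583.0$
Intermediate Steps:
$B{\left(L,t \right)} = \frac{L + t}{-4 + L}$
$W{\left(h \right)} = 3$
$V = \frac{1}{43}$ ($V = \frac{1}{40 + 3} = \frac{1}{43} \approx 0.023256$)
$\left(V + \left(20 + 65\right)\right) 148 = \left(\frac{1}{43} + \left(20 + 65\right)\right) 148 = \left(\frac{1}{43} + 85\right) 148 = \frac{3656}{43} \cdot 148 = \frac{541088}{43}$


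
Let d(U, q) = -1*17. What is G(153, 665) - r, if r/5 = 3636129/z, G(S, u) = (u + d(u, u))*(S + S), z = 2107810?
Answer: 83587049727/421562 ≈ 1.9828e+5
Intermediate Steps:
d(U, q) = -17
G(S, u) = 2*S*(-17 + u) (G(S, u) = (u - 17)*(S + S) = (-17 + u)*(2*S) = 2*S*(-17 + u))
r = 3636129/421562 (r = 5*(3636129/2107810) = 3636129/421562 ≈ 8.6254)
G(153, 665) - r = 2*153*(-17 + 665) - 1*3636129/421562 = 2*153*648 - 3636129/421562 = 198288 - 3636129/421562 = 83587049727/421562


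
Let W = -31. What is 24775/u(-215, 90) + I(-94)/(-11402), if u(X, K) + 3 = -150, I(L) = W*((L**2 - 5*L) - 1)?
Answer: -238350935/1744506 ≈ -136.63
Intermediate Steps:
I(L) = 31 - 31*L**2 + 155*L (I(L) = -31*((L**2 - 5*L) - 1) = -31*(-1 + L**2 - 5*L) = 31 - 31*L**2 + 155*L)
u(X, K) = -153 (u(X, K) = -3 - 150 = -153)
24775/u(-215, 90) + I(-94)/(-11402) = 24775/(-153) + (31 - 31*(-94)**2 + 155*(-94))/(-11402) = 24775*(-1/153) + (31 - 31*8836 - 14570)*(-1/11402) = -24775/153 + (31 - 273916 - 14570)*(-1/11402) = -24775/153 - 288455*(-1/11402) = -24775/153 + 288455/11402 = -238350935/1744506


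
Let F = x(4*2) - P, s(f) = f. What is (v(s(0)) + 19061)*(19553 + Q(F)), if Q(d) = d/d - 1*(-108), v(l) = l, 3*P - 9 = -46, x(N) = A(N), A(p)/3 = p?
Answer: 374777382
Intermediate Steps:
A(p) = 3*p
x(N) = 3*N
P = -37/3 (P = 3 + (1/3)*(-46) = 3 - 46/3 = -37/3 ≈ -12.333)
F = 109/3 (F = 3*(4*2) - 1*(-37/3) = 3*8 + 37/3 = 24 + 37/3 = 109/3 ≈ 36.333)
Q(d) = 109 (Q(d) = 1 + 108 = 109)
(v(s(0)) + 19061)*(19553 + Q(F)) = (0 + 19061)*(19553 + 109) = 19061*19662 = 374777382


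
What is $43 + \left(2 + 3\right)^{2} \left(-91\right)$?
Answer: $-2232$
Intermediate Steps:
$43 + \left(2 + 3\right)^{2} \left(-91\right) = 43 + 5^{2} \left(-91\right) = 43 + 25 \left(-91\right) = 43 - 2275 = -2232$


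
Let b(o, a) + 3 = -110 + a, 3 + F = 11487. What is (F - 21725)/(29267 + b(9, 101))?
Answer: -10241/29255 ≈ -0.35006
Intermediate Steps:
F = 11484 (F = -3 + 11487 = 11484)
b(o, a) = -113 + a (b(o, a) = -3 + (-110 + a) = -113 + a)
(F - 21725)/(29267 + b(9, 101)) = (11484 - 21725)/(29267 + (-113 + 101)) = -10241/(29267 - 12) = -10241/29255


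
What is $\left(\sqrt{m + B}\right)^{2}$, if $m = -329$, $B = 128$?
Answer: $-201$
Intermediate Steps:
$\left(\sqrt{m + B}\right)^{2} = \left(\sqrt{-329 + 128}\right)^{2} = \left(\sqrt{-201}\right)^{2} = \left(i \sqrt{201}\right)^{2} = -201$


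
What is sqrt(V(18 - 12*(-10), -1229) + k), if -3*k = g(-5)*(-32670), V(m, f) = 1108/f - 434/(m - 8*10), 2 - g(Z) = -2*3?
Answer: sqrt(110656219930895)/35641 ≈ 295.15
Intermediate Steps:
g(Z) = 8 (g(Z) = 2 - (-2)*3 = 2 - 1*(-6) = 2 + 6 = 8)
V(m, f) = -434/(-80 + m) + 1108/f (V(m, f) = 1108/f - 434/(m - 80) = 1108/f - 434/(-80 + m) = -434/(-80 + m) + 1108/f)
k = 87120 (k = -8*(-32670)/3 = -1/3*(-261360) = 87120)
sqrt(V(18 - 12*(-10), -1229) + k) = sqrt(2*(-44320 - 217*(-1229) + 554*(18 - 12*(-10)))/(-1229*(-80 + (18 - 12*(-10)))) + 87120) = sqrt(2*(-1/1229)*(-44320 + 266693 + 554*(18 + 120))/(-80 + (18 + 120)) + 87120) = sqrt(2*(-1/1229)*(-44320 + 266693 + 554*138)/(-80 + 138) + 87120) = sqrt(2*(-1/1229)*(-44320 + 266693 + 76452)/58 + 87120) = sqrt(2*(-1/1229)*(1/58)*298825 + 87120) = sqrt(-298825/35641 + 87120) = sqrt(3104745095/35641) = sqrt(110656219930895)/35641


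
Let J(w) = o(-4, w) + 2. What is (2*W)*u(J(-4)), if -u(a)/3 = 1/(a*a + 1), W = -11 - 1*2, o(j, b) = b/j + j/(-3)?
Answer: 351/89 ≈ 3.9438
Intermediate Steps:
o(j, b) = -j/3 + b/j (o(j, b) = b/j + j*(-⅓) = b/j - j/3 = -j/3 + b/j)
J(w) = 10/3 - w/4 (J(w) = (-⅓*(-4) + w/(-4)) + 2 = (4/3 + w*(-¼)) + 2 = (4/3 - w/4) + 2 = 10/3 - w/4)
W = -13 (W = -11 - 2 = -13)
u(a) = -3/(1 + a²) (u(a) = -3/(a*a + 1) = -3/(a² + 1) = -3/(1 + a²))
(2*W)*u(J(-4)) = (2*(-13))*(-3/(1 + (10/3 - ¼*(-4))²)) = -(-78)/(1 + (10/3 + 1)²) = -(-78)/(1 + (13/3)²) = -(-78)/(1 + 169/9) = -(-78)/178/9 = -(-78)*9/178 = -26*(-27/178) = 351/89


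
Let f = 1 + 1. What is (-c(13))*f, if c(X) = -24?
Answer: 48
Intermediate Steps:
f = 2
(-c(13))*f = -1*(-24)*2 = 24*2 = 48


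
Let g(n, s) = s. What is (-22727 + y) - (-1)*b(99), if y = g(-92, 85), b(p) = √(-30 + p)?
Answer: -22642 + √69 ≈ -22634.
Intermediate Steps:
y = 85
(-22727 + y) - (-1)*b(99) = (-22727 + 85) - (-1)*√(-30 + 99) = -22642 - (-1)*√69 = -22642 + √69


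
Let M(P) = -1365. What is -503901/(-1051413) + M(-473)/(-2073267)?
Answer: 16605658624/34600950417 ≈ 0.47992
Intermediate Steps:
-503901/(-1051413) + M(-473)/(-2073267) = -503901/(-1051413) - 1365/(-2073267) = -503901*(-1/1051413) - 1365*(-1/2073267) = 167967/350471 + 65/98727 = 16605658624/34600950417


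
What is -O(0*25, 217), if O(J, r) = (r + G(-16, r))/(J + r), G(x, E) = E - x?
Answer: -450/217 ≈ -2.0737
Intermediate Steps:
O(J, r) = (16 + 2*r)/(J + r) (O(J, r) = (r + (r - 1*(-16)))/(J + r) = (r + (r + 16))/(J + r) = (r + (16 + r))/(J + r) = (16 + 2*r)/(J + r))
-O(0*25, 217) = -2*(8 + 217)/(0*25 + 217) = -2*225/(0 + 217) = -2*225/217 = -1*450/217 = -450/217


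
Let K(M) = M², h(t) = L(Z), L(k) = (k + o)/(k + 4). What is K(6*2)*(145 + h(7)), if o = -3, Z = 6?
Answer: 104616/5 ≈ 20923.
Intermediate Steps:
L(k) = (-3 + k)/(4 + k) (L(k) = (k - 3)/(k + 4) = (-3 + k)/(4 + k))
h(t) = 3/10 (h(t) = (-3 + 6)/(4 + 6) = 3/10)
K(6*2)*(145 + h(7)) = (6*2)²*(145 + 3/10) = 12²*(1453/10) = 144*(1453/10) = 104616/5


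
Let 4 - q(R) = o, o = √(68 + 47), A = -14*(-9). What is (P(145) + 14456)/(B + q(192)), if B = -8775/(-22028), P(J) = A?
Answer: -31121295722552/46414679391 - 7075664456288*√115/46414679391 ≈ -2305.3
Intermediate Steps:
A = 126
P(J) = 126
o = √115 ≈ 10.724
q(R) = 4 - √115
B = 8775/22028 (B = -8775*(-1/22028) = 8775/22028 ≈ 0.39836)
(P(145) + 14456)/(B + q(192)) = (126 + 14456)/(8775/22028 + (4 - √115)) = 14582/(96887/22028 - √115)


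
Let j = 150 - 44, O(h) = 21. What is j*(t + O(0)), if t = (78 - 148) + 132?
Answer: 8798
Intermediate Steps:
j = 106
t = 62 (t = -70 + 132 = 62)
j*(t + O(0)) = 106*(62 + 21) = 106*83 = 8798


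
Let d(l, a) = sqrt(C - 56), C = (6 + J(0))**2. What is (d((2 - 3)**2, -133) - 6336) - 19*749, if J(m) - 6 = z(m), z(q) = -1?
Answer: -20567 + sqrt(65) ≈ -20559.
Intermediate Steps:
J(m) = 5 (J(m) = 6 - 1 = 5)
C = 121 (C = (6 + 5)**2 = 11**2 = 121)
d(l, a) = sqrt(65) (d(l, a) = sqrt(121 - 56) = sqrt(65))
(d((2 - 3)**2, -133) - 6336) - 19*749 = (sqrt(65) - 6336) - 19*749 = (-6336 + sqrt(65)) - 14231 = -20567 + sqrt(65)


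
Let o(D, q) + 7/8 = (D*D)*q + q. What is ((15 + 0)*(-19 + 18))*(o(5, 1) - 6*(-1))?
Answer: -3735/8 ≈ -466.88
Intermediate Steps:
o(D, q) = -7/8 + q + q*D² (o(D, q) = -7/8 + ((D*D)*q + q) = -7/8 + (D²*q + q) = -7/8 + (q*D² + q) = -7/8 + (q + q*D²) = -7/8 + q + q*D²)
((15 + 0)*(-19 + 18))*(o(5, 1) - 6*(-1)) = ((15 + 0)*(-19 + 18))*((-7/8 + 1 + 1*5²) - 6*(-1)) = (15*(-1))*((-7/8 + 1 + 1*25) + 6) = -15*((-7/8 + 1 + 25) + 6) = -15*(201/8 + 6) = -15*249/8 = -3735/8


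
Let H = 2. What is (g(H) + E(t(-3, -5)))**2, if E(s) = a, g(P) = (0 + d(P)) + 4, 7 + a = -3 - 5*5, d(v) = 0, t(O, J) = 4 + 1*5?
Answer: 961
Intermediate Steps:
t(O, J) = 9 (t(O, J) = 4 + 5 = 9)
a = -35 (a = -7 + (-3 - 5*5) = -7 + (-3 - 25) = -7 - 28 = -35)
g(P) = 4 (g(P) = (0 + 0) + 4 = 0 + 4 = 4)
E(s) = -35
(g(H) + E(t(-3, -5)))**2 = (4 - 35)**2 = (-31)**2 = 961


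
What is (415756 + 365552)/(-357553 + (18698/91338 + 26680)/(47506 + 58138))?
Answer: -538506028844784/246438421381577 ≈ -2.1852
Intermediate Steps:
(415756 + 365552)/(-357553 + (18698/91338 + 26680)/(47506 + 58138)) = 781308/(-357553 + (18698*(1/91338) + 26680)/105644) = 781308/(-357553 + (9349/45669 + 26680)*(1/105644)) = 781308/(-357553 + (1218458269/45669)*(1/105644)) = 781308/(-357553 + 174065467/689236548) = 781308/(-246438421381577/689236548) = 781308*(-689236548/246438421381577) = -538506028844784/246438421381577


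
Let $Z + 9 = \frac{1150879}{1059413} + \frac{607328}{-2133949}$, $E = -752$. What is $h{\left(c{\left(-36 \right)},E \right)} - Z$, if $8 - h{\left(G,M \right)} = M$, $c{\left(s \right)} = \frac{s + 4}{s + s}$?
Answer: $\frac{1736691410966846}{2260733311937} \approx 768.2$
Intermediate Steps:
$c{\left(s \right)} = \frac{4 + s}{2 s}$
$h{\left(G,M \right)} = 8 - M$
$Z = - \frac{18534093894726}{2260733311937}$ ($Z = -9 + \left(\frac{1150879}{1059413} + \frac{607328}{-2133949}\right) = -9 + \left(1150879 \cdot \frac{1}{1059413} + 607328 \left(- \frac{1}{2133949}\right)\right) = -9 + \left(\frac{1150879}{1059413} - \frac{607328}{2133949}\right) = -9 + \frac{1812505912707}{2260733311937} = - \frac{18534093894726}{2260733311937} \approx -8.1983$)
$h{\left(c{\left(-36 \right)},E \right)} - Z = \left(8 - -752\right) - - \frac{18534093894726}{2260733311937} = \left(8 + 752\right) + \frac{18534093894726}{2260733311937} = 760 + \frac{18534093894726}{2260733311937} = \frac{1736691410966846}{2260733311937}$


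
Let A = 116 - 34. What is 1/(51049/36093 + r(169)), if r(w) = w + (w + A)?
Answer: 36093/15210109 ≈ 0.0023730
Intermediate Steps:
A = 82
r(w) = 82 + 2*w (r(w) = w + (w + 82) = w + (82 + w) = 82 + 2*w)
1/(51049/36093 + r(169)) = 1/(51049/36093 + (82 + 2*169)) = 1/(51049*(1/36093) + (82 + 338)) = 1/(51049/36093 + 420) = 1/(15210109/36093) = 36093/15210109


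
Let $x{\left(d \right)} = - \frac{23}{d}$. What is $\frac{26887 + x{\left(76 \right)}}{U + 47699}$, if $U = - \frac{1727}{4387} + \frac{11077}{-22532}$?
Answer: $\frac{50496169709719}{89582296515707} \approx 0.56368$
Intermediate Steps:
$U = - \frac{87507563}{98847884}$ ($U = \left(-1727\right) \frac{1}{4387} + 11077 \left(- \frac{1}{22532}\right) = - \frac{1727}{4387} - \frac{11077}{22532} = - \frac{87507563}{98847884} \approx -0.88527$)
$\frac{26887 + x{\left(76 \right)}}{U + 47699} = \frac{26887 - \frac{23}{76}}{- \frac{87507563}{98847884} + 47699} = \frac{26887 - \frac{23}{76}}{\frac{4714857711353}{98847884}} = \left(26887 - \frac{23}{76}\right) \frac{98847884}{4714857711353} = \frac{2043389}{76} \cdot \frac{98847884}{4714857711353} = \frac{50496169709719}{89582296515707}$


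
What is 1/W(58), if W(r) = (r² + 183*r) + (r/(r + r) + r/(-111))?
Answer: 222/3103111 ≈ 7.1541e-5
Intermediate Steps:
W(r) = ½ + r² + 20312*r/111 (W(r) = (r² + 183*r) + (r/((2*r)) + r*(-1/111)) = (r² + 183*r) + (r*(1/(2*r)) - r/111) = (r² + 183*r) + (½ - r/111) = ½ + r² + 20312*r/111)
1/W(58) = 1/(½ + 58² + (20312/111)*58) = 1/(½ + 3364 + 1178096/111) = 1/(3103111/222) = 222/3103111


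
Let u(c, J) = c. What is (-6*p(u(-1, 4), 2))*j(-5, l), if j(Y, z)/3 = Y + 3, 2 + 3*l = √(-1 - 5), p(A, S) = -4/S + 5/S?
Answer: 18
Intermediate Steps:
p(A, S) = 1/S
l = -⅔ + I*√6/3 (l = -⅔ + √(-1 - 5)/3 = -⅔ + √(-6)/3 = -⅔ + (I*√6)/3 = -⅔ + I*√6/3 ≈ -0.66667 + 0.8165*I)
j(Y, z) = 9 + 3*Y (j(Y, z) = 3*(Y + 3) = 3*(3 + Y) = 9 + 3*Y)
(-6*p(u(-1, 4), 2))*j(-5, l) = (-6/2)*(9 + 3*(-5)) = (-6*½)*(9 - 15) = -3*(-6) = 18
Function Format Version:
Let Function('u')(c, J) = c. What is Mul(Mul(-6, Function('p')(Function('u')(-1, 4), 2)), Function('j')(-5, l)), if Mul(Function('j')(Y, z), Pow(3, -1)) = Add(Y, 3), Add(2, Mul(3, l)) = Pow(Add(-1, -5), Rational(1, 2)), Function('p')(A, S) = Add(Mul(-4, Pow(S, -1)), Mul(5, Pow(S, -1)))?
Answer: 18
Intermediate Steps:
Function('p')(A, S) = Pow(S, -1)
l = Add(Rational(-2, 3), Mul(Rational(1, 3), I, Pow(6, Rational(1, 2)))) (l = Add(Rational(-2, 3), Mul(Rational(1, 3), Pow(Add(-1, -5), Rational(1, 2)))) = Add(Rational(-2, 3), Mul(Rational(1, 3), Pow(-6, Rational(1, 2)))) = Add(Rational(-2, 3), Mul(Rational(1, 3), Mul(I, Pow(6, Rational(1, 2))))) = Add(Rational(-2, 3), Mul(Rational(1, 3), I, Pow(6, Rational(1, 2)))) ≈ Add(-0.66667, Mul(0.81650, I)))
Function('j')(Y, z) = Add(9, Mul(3, Y)) (Function('j')(Y, z) = Mul(3, Add(Y, 3)) = Mul(3, Add(3, Y)) = Add(9, Mul(3, Y)))
Mul(Mul(-6, Function('p')(Function('u')(-1, 4), 2)), Function('j')(-5, l)) = Mul(Mul(-6, Pow(2, -1)), Add(9, Mul(3, -5))) = Mul(Mul(-6, Rational(1, 2)), Add(9, -15)) = Mul(-3, -6) = 18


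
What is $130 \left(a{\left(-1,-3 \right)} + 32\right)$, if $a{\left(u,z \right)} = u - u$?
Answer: $4160$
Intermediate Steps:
$a{\left(u,z \right)} = 0$
$130 \left(a{\left(-1,-3 \right)} + 32\right) = 130 \left(0 + 32\right) = 130 \cdot 32 = 4160$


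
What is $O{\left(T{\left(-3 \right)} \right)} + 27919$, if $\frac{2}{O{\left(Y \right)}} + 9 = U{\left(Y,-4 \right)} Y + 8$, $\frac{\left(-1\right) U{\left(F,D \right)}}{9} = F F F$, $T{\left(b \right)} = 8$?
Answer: $\frac{1029233933}{36865} \approx 27919.0$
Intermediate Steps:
$U{\left(F,D \right)} = - 9 F^{3}$ ($U{\left(F,D \right)} = - 9 F F F = - 9 F^{2} F = - 9 F^{3}$)
$O{\left(Y \right)} = \frac{2}{-1 - 9 Y^{4}}$ ($O{\left(Y \right)} = \frac{2}{-9 + \left(- 9 Y^{3} Y + 8\right)} = \frac{2}{-9 - \left(-8 + 9 Y^{4}\right)} = \frac{2}{-1 - 9 Y^{4}}$)
$O{\left(T{\left(-3 \right)} \right)} + 27919 = \frac{2}{-1 - 9 \cdot 8^{4}} + 27919 = \frac{2}{-1 - 36864} + 27919 = \frac{2}{-36865} + 27919 = 2 \left(- \frac{1}{36865}\right) + 27919 = - \frac{2}{36865} + 27919 = \frac{1029233933}{36865}$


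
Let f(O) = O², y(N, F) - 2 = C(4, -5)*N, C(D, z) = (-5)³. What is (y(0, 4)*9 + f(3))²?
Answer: 729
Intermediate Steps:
C(D, z) = -125
y(N, F) = 2 - 125*N
(y(0, 4)*9 + f(3))² = ((2 - 125*0)*9 + 3²)² = ((2 + 0)*9 + 9)² = (2*9 + 9)² = (18 + 9)² = 27² = 729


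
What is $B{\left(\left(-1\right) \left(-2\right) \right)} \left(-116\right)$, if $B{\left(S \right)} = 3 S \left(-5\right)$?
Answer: $3480$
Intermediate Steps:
$B{\left(S \right)} = - 15 S$
$B{\left(\left(-1\right) \left(-2\right) \right)} \left(-116\right) = - 15 \left(\left(-1\right) \left(-2\right)\right) \left(-116\right) = \left(-15\right) 2 \left(-116\right) = \left(-30\right) \left(-116\right) = 3480$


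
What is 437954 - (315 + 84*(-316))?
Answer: 464183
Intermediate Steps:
437954 - (315 + 84*(-316)) = 437954 - (315 - 26544) = 437954 - 1*(-26229) = 437954 + 26229 = 464183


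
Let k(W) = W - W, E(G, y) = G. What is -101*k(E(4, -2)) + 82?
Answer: 82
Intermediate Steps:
k(W) = 0
-101*k(E(4, -2)) + 82 = -101*0 + 82 = 0 + 82 = 82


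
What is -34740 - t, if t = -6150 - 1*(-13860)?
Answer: -42450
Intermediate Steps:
t = 7710 (t = -6150 + 13860 = 7710)
-34740 - t = -34740 - 1*7710 = -34740 - 7710 = -42450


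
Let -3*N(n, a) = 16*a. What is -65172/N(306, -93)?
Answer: -16293/124 ≈ -131.40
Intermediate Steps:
N(n, a) = -16*a/3
-65172/N(306, -93) = -65172/((-16/3*(-93))) = -65172/496 = -65172*1/496 = -16293/124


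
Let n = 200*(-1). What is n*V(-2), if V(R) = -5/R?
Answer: -500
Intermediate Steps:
n = -200
n*V(-2) = -(-1000)/(-2) = -(-1000)*(-1)/2 = -200*5/2 = -500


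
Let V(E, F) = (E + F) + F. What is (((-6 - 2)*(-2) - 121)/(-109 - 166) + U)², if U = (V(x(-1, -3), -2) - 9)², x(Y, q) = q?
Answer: 198838201/3025 ≈ 65732.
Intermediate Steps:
V(E, F) = E + 2*F
U = 256 (U = ((-3 + 2*(-2)) - 9)² = ((-3 - 4) - 9)² = (-7 - 9)² = (-16)² = 256)
(((-6 - 2)*(-2) - 121)/(-109 - 166) + U)² = (((-6 - 2)*(-2) - 121)/(-109 - 166) + 256)² = ((-8*(-2) - 121)/(-275) + 256)² = ((16 - 121)*(-1/275) + 256)² = (-105*(-1/275) + 256)² = (21/55 + 256)² = (14101/55)² = 198838201/3025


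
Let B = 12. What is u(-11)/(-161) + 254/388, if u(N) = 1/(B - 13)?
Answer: 20641/31234 ≈ 0.66085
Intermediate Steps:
u(N) = -1 (u(N) = 1/(12 - 13) = 1/(-1) = -1)
u(-11)/(-161) + 254/388 = -1/(-161) + 254/388 = -1*(-1/161) + 254*(1/388) = 1/161 + 127/194 = 20641/31234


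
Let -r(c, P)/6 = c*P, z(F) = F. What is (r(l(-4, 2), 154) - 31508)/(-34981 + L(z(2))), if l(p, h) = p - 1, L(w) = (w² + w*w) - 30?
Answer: 26888/35003 ≈ 0.76816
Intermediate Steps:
L(w) = -30 + 2*w² (L(w) = (w² + w²) - 30 = 2*w² - 30 = -30 + 2*w²)
l(p, h) = -1 + p
r(c, P) = -6*P*c (r(c, P) = -6*c*P = -6*P*c)
(r(l(-4, 2), 154) - 31508)/(-34981 + L(z(2))) = (-6*154*(-1 - 4) - 31508)/(-34981 + (-30 + 2*2²)) = (-6*154*(-5) - 31508)/(-34981 + (-30 + 2*4)) = (4620 - 31508)/(-34981 + (-30 + 8)) = -26888/(-34981 - 22) = -26888/(-35003) = -26888*(-1/35003) = 26888/35003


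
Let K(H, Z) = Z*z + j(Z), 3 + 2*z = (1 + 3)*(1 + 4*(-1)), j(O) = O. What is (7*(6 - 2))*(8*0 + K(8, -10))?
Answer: 1820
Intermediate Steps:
z = -15/2 (z = -3/2 + ((1 + 3)*(1 + 4*(-1)))/2 = -3/2 + (4*(1 - 4))/2 = -3/2 + (4*(-3))/2 = -3/2 + (1/2)*(-12) = -3/2 - 6 = -15/2 ≈ -7.5000)
K(H, Z) = -13*Z/2 (K(H, Z) = Z*(-15/2) + Z = -15*Z/2 + Z = -13*Z/2)
(7*(6 - 2))*(8*0 + K(8, -10)) = (7*(6 - 2))*(8*0 - 13/2*(-10)) = (7*4)*(0 + 65) = 28*65 = 1820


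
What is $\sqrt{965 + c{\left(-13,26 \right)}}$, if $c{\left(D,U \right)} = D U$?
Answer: $\sqrt{627} \approx 25.04$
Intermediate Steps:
$\sqrt{965 + c{\left(-13,26 \right)}} = \sqrt{965 - 338} = \sqrt{627}$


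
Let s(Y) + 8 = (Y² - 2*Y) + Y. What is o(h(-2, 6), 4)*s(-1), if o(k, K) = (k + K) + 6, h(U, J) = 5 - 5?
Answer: -60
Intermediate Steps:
s(Y) = -8 + Y² - Y (s(Y) = -8 + ((Y² - 2*Y) + Y) = -8 + (Y² - Y) = -8 + Y² - Y)
h(U, J) = 0
o(k, K) = 6 + K + k (o(k, K) = (K + k) + 6 = 6 + K + k)
o(h(-2, 6), 4)*s(-1) = (6 + 4 + 0)*(-8 + (-1)² - 1*(-1)) = 10*(-8 + 1 + 1) = 10*(-6) = -60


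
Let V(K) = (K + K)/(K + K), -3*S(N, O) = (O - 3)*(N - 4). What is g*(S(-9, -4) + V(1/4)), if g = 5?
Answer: -440/3 ≈ -146.67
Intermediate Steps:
S(N, O) = -(-4 + N)*(-3 + O)/3 (S(N, O) = -(O - 3)*(N - 4)/3 = -(-3 + O)*(-4 + N)/3 = -(-4 + N)*(-3 + O)/3)
V(K) = 1 (V(K) = (2*K)/((2*K)) = (2*K)*(1/(2*K)) = 1)
g*(S(-9, -4) + V(1/4)) = 5*((-4 - 9 + (4/3)*(-4) - ⅓*(-9)*(-4)) + 1) = 5*((-4 - 9 - 16/3 - 12) + 1) = 5*(-91/3 + 1) = 5*(-88/3) = -440/3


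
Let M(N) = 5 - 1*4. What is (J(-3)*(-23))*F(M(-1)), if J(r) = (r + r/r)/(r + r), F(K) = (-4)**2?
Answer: -368/3 ≈ -122.67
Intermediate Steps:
M(N) = 1 (M(N) = 5 - 4 = 1)
F(K) = 16
J(r) = (1 + r)/(2*r) (J(r) = (r + 1)/((2*r)) = (1 + r)*(1/(2*r)) = (1 + r)/(2*r))
(J(-3)*(-23))*F(M(-1)) = (((1/2)*(1 - 3)/(-3))*(-23))*16 = (((1/2)*(-1/3)*(-2))*(-23))*16 = ((1/3)*(-23))*16 = -23/3*16 = -368/3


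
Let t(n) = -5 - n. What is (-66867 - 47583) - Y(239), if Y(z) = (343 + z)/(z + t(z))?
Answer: -571668/5 ≈ -1.1433e+5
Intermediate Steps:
Y(z) = -343/5 - z/5 (Y(z) = (343 + z)/(z + (-5 - z)) = (343 + z)/(-5) = (343 + z)*(-⅕) = -343/5 - z/5)
(-66867 - 47583) - Y(239) = (-66867 - 47583) - (-343/5 - ⅕*239) = -114450 - (-343/5 - 239/5) = -114450 - 1*(-582/5) = -114450 + 582/5 = -571668/5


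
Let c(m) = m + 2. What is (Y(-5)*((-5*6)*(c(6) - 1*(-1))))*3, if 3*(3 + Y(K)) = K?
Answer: 3780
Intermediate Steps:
c(m) = 2 + m
Y(K) = -3 + K/3
(Y(-5)*((-5*6)*(c(6) - 1*(-1))))*3 = ((-3 + (⅓)*(-5))*((-5*6)*((2 + 6) - 1*(-1))))*3 = ((-3 - 5/3)*(-30*(8 + 1)))*3 = -(-140)*9*3 = -14/3*(-270)*3 = 1260*3 = 3780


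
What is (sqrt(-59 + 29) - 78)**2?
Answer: (78 - I*sqrt(30))**2 ≈ 6054.0 - 854.45*I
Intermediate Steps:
(sqrt(-59 + 29) - 78)**2 = (sqrt(-30) - 78)**2 = (I*sqrt(30) - 78)**2 = (-78 + I*sqrt(30))**2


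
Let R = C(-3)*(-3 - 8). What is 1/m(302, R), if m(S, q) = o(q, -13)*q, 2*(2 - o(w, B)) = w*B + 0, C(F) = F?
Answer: 2/14289 ≈ 0.00013997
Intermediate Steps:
R = 33 (R = -3*(-3 - 8) = -3*(-11) = 33)
o(w, B) = 2 - B*w/2 (o(w, B) = 2 - (w*B + 0)/2 = 2 - (B*w + 0)/2 = 2 - B*w/2)
m(S, q) = q*(2 + 13*q/2) (m(S, q) = (2 - ½*(-13)*q)*q = (2 + 13*q/2)*q = q*(2 + 13*q/2))
1/m(302, R) = 1/((½)*33*(4 + 13*33)) = 1/((½)*33*(4 + 429)) = 1/((½)*33*433) = 1/(14289/2) = 2/14289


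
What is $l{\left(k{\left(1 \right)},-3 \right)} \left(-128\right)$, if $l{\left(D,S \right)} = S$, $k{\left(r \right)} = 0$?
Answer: $384$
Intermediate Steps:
$l{\left(k{\left(1 \right)},-3 \right)} \left(-128\right) = \left(-3\right) \left(-128\right) = 384$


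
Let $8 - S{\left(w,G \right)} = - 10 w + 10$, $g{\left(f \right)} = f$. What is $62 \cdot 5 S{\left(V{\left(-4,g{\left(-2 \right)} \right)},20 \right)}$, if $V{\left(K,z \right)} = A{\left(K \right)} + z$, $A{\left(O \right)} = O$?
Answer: $-19220$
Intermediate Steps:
$V{\left(K,z \right)} = K + z$
$S{\left(w,G \right)} = -2 + 10 w$ ($S{\left(w,G \right)} = 8 - \left(- 10 w + 10\right) = 8 - \left(10 - 10 w\right) = 8 + \left(-10 + 10 w\right) = -2 + 10 w$)
$62 \cdot 5 S{\left(V{\left(-4,g{\left(-2 \right)} \right)},20 \right)} = 62 \cdot 5 \left(-2 + 10 \left(-4 - 2\right)\right) = 62 \cdot 5 \left(-2 + 10 \left(-6\right)\right) = 62 \cdot 5 \left(-2 - 60\right) = 62 \cdot 5 \left(-62\right) = 62 \left(-310\right) = -19220$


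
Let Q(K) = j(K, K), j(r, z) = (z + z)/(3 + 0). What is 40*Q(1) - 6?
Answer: 62/3 ≈ 20.667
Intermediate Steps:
j(r, z) = 2*z/3 (j(r, z) = (2*z)/3 = (2*z)*(⅓) = 2*z/3)
Q(K) = 2*K/3
40*Q(1) - 6 = 40*((⅔)*1) - 6 = 40*(⅔) - 6 = 80/3 - 6 = 62/3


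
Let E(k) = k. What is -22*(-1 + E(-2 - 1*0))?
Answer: 66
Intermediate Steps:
-22*(-1 + E(-2 - 1*0)) = -22*(-1 + (-2 - 1*0)) = -22*(-1 + (-2 + 0)) = -22*(-1 - 2) = -22*(-3) = 66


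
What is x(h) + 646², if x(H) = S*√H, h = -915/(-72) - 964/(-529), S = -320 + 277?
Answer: 417316 - 43*√1106886/276 ≈ 4.1715e+5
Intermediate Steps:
S = -43
h = 184481/12696 (h = -915*(-1/72) - 964*(-1/529) = 305/24 + 964/529 = 184481/12696 ≈ 14.531)
x(H) = -43*√H
x(h) + 646² = -43*√1106886/276 + 646² = -43*√1106886/276 + 417316 = 417316 - 43*√1106886/276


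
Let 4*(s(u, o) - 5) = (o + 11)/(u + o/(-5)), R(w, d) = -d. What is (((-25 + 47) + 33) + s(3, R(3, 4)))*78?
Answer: 179205/38 ≈ 4715.9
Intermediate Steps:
s(u, o) = 5 + (11 + o)/(4*(u - o/5)) (s(u, o) = 5 + ((o + 11)/(u + o/(-5)))/4 = 5 + ((11 + o)/(u + o*(-1/5)))/4 = 5 + ((11 + o)/(u - o/5))/4 = 5 + (11 + o)/(4*(u - o/5)))
(((-25 + 47) + 33) + s(3, R(3, 4)))*78 = (((-25 + 47) + 33) + 5*(-11 - 20*3 + 3*(-1*4))/(4*(-1*4 - 5*3)))*78 = ((22 + 33) + 5*(-11 - 60 + 3*(-4))/(4*(-4 - 15)))*78 = (55 + (5/4)*(-11 - 60 - 12)/(-19))*78 = (55 + (5/4)*(-1/19)*(-83))*78 = (55 + 415/76)*78 = (4595/76)*78 = 179205/38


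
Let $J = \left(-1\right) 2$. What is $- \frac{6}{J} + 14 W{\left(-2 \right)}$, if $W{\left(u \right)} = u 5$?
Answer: $-137$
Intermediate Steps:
$W{\left(u \right)} = 5 u$
$J = -2$
$- \frac{6}{J} + 14 W{\left(-2 \right)} = - \frac{6}{-2} + 14 \cdot 5 \left(-2\right) = \left(-6\right) \left(- \frac{1}{2}\right) + 14 \left(-10\right) = 3 - 140 = -137$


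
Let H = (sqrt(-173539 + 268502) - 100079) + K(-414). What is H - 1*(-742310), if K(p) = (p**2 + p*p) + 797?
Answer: 985820 + sqrt(94963) ≈ 9.8613e+5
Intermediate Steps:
K(p) = 797 + 2*p**2 (K(p) = (p**2 + p**2) + 797 = 2*p**2 + 797 = 797 + 2*p**2)
H = 243510 + sqrt(94963) (H = (sqrt(-173539 + 268502) - 100079) + (797 + 2*(-414)**2) = (sqrt(94963) - 100079) + (797 + 2*171396) = (-100079 + sqrt(94963)) + (797 + 342792) = (-100079 + sqrt(94963)) + 343589 = 243510 + sqrt(94963) ≈ 2.4382e+5)
H - 1*(-742310) = (243510 + sqrt(94963)) - 1*(-742310) = (243510 + sqrt(94963)) + 742310 = 985820 + sqrt(94963)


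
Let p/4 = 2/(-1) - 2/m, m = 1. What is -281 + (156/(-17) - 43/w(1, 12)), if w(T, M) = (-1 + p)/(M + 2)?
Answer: -4331/17 ≈ -254.76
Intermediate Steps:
p = -16 (p = 4*(2/(-1) - 2/1) = 4*(2*(-1) - 2*1) = 4*(-2 - 2) = 4*(-4) = -16)
w(T, M) = -17/(2 + M) (w(T, M) = (-1 - 16)/(M + 2) = -17/(2 + M))
-281 + (156/(-17) - 43/w(1, 12)) = -281 + (156/(-17) - 43/((-17/(2 + 12)))) = -281 + (156*(-1/17) - 43/((-17/14))) = -281 + (-156/17 - 43/((-17*1/14))) = -281 + (-156/17 - 43/(-17/14)) = -281 + (-156/17 - 43*(-14/17)) = -281 + (-156/17 + 602/17) = -281 + 446/17 = -4331/17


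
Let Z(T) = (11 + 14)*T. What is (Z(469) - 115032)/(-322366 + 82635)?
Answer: 103307/239731 ≈ 0.43093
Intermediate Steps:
Z(T) = 25*T
(Z(469) - 115032)/(-322366 + 82635) = (25*469 - 115032)/(-322366 + 82635) = (11725 - 115032)/(-239731) = -103307*(-1/239731) = 103307/239731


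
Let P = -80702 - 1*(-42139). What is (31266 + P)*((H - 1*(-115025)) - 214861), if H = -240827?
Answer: 2485817911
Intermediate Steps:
P = -38563 (P = -80702 + 42139 = -38563)
(31266 + P)*((H - 1*(-115025)) - 214861) = (31266 - 38563)*((-240827 - 1*(-115025)) - 214861) = -7297*((-240827 + 115025) - 214861) = -7297*(-125802 - 214861) = -7297*(-340663) = 2485817911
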